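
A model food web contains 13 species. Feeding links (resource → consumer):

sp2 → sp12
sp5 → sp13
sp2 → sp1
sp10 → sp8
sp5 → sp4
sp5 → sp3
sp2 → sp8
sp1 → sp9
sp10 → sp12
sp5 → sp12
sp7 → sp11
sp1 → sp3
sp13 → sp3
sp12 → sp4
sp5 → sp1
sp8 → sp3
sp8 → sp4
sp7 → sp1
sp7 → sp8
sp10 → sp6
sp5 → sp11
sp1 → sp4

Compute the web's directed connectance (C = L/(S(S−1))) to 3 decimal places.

C = 0.141

The web has S = 13 species and L = 22 feeding links.
C = L / (S(S−1)) = 22 / 156 = 0.1410 ≈ 0.141.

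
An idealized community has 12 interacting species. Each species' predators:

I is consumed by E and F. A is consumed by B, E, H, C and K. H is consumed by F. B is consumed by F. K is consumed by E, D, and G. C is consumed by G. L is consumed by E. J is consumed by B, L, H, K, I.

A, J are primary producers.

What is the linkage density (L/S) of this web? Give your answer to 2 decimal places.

L/S = 1.58

There are L = 19 links among S = 12 species.
L/S = 19/12 = 1.5833 ≈ 1.58.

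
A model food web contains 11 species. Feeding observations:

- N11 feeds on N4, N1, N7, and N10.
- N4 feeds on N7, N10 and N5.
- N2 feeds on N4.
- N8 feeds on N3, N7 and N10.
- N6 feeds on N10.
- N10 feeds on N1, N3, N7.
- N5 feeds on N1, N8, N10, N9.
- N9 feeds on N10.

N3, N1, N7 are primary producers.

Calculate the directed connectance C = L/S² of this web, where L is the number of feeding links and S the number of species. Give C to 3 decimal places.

C = 0.165

The web has S = 11 species and L = 20 feeding links.
C = L / S² = 20 / 121 = 0.1653 ≈ 0.165.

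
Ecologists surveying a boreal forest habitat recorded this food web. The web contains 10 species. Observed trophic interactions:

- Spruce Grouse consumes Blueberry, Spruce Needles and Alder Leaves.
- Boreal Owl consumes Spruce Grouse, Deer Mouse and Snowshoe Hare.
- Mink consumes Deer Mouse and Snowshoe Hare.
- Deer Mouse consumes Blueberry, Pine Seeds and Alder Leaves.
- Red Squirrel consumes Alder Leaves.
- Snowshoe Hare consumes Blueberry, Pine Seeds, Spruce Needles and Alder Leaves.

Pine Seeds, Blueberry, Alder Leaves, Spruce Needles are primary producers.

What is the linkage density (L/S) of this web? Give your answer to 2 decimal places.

There are L = 16 links among S = 10 species.
L/S = 16/10 = 1.6000 ≈ 1.60.

L/S = 1.60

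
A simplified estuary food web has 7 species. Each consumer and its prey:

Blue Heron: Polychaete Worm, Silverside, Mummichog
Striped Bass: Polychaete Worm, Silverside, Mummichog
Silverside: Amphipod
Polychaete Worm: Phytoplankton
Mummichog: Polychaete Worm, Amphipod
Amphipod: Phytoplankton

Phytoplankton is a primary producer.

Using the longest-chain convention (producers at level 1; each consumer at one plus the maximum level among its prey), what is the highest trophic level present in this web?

Producers (level 1): Phytoplankton.
Phytoplankton → Amphipod → Silverside → Blue Heron gives Blue Heron level 4.
No species has a prey at level 4, so no species reaches level 5.

4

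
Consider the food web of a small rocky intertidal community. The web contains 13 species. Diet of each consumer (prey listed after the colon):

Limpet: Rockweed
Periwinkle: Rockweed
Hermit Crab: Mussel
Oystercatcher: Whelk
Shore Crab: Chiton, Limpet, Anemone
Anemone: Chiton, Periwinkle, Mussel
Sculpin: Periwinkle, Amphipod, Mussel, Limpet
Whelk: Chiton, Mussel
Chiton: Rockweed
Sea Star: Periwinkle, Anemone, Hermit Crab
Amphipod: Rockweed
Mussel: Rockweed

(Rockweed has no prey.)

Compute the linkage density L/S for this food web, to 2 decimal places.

L/S = 1.69

There are L = 22 links among S = 13 species.
L/S = 22/13 = 1.6923 ≈ 1.69.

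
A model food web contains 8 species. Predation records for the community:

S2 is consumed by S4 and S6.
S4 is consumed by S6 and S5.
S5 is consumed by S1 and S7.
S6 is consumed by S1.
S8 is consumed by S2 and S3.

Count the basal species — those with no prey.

Basal species (no prey listed): S8.
Count: 1.

1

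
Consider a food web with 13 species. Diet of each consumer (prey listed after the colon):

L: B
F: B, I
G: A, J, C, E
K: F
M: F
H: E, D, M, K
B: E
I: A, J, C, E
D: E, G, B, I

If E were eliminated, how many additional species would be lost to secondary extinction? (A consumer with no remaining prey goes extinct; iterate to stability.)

2

Remove E.
Round 1: B (all prey gone) → extinct.
Round 2: L (all prey gone) → extinct.
No further losses. Total secondary extinctions: 2.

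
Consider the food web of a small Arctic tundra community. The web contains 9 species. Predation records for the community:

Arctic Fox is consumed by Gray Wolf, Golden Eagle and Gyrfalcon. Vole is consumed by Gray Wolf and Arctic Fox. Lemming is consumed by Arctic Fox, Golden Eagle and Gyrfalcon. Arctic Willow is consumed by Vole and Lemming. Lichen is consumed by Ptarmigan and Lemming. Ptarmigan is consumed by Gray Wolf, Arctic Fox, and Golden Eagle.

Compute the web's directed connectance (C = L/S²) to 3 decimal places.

C = 0.185

The web has S = 9 species and L = 15 feeding links.
C = L / S² = 15 / 81 = 0.1852 ≈ 0.185.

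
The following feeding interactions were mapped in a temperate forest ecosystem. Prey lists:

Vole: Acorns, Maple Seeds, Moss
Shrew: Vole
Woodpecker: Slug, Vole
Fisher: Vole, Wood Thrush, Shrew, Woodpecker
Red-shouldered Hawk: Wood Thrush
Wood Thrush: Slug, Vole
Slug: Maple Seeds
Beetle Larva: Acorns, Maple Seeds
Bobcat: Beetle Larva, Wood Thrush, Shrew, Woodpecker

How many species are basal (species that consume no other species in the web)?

3

Basal species (no prey listed): Acorns, Maple Seeds, Moss.
Count: 3.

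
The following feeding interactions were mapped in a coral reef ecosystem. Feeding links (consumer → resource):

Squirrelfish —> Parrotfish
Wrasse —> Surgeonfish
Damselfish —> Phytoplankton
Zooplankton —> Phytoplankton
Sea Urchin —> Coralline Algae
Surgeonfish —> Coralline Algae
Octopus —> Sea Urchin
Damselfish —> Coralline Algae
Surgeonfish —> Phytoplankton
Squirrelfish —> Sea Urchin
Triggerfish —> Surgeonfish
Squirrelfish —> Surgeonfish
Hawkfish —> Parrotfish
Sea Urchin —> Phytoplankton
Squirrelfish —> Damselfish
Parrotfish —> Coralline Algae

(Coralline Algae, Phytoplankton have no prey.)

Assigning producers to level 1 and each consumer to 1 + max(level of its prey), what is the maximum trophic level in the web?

Producers (level 1): Coralline Algae, Phytoplankton.
Coralline Algae → Surgeonfish → Triggerfish gives Triggerfish level 3.
No species has a prey at level 3, so no species reaches level 4.

3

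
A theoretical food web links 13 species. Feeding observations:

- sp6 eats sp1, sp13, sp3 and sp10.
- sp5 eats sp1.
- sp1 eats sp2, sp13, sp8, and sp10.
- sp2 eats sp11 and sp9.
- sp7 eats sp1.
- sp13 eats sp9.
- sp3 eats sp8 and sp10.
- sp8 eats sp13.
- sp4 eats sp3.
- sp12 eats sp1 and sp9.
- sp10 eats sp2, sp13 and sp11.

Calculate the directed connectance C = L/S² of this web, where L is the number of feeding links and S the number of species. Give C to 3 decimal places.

C = 0.130

The web has S = 13 species and L = 22 feeding links.
C = L / S² = 22 / 169 = 0.1302 ≈ 0.130.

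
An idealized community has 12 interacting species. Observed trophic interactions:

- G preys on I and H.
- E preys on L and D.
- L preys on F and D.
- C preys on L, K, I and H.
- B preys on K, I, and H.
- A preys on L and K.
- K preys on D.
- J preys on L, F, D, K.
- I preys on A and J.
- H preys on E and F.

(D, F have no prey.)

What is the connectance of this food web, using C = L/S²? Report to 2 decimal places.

The web has S = 12 species and L = 24 feeding links.
C = L / S² = 24 / 144 = 0.1667 ≈ 0.17.

C = 0.17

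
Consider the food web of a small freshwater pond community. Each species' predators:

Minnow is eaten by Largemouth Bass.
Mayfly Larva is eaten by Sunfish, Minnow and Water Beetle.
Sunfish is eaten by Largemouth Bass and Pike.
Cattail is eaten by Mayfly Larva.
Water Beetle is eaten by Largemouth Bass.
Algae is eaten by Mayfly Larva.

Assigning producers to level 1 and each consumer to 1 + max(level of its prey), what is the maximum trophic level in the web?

4

Producers (level 1): Cattail, Algae.
Cattail → Mayfly Larva → Sunfish → Largemouth Bass gives Largemouth Bass level 4.
No species has a prey at level 4, so no species reaches level 5.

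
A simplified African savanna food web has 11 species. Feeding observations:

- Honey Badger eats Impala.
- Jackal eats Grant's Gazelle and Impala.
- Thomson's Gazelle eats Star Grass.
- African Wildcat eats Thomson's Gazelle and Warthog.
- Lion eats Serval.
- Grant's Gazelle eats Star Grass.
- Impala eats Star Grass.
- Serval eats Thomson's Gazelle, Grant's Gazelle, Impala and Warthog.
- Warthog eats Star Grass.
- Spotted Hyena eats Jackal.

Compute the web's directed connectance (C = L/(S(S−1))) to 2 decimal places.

C = 0.14

The web has S = 11 species and L = 15 feeding links.
C = L / (S(S−1)) = 15 / 110 = 0.1364 ≈ 0.14.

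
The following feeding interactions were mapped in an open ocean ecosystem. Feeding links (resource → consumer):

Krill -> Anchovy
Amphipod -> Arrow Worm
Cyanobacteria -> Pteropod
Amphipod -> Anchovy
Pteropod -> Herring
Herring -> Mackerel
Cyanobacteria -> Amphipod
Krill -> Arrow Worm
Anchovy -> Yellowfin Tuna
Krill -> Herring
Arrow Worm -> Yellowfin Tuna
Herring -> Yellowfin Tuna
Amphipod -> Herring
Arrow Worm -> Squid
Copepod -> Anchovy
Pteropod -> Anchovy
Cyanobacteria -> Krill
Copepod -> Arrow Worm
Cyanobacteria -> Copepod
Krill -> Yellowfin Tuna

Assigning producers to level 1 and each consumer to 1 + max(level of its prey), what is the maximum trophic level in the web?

4

Producers (level 1): Cyanobacteria.
Cyanobacteria → Copepod → Arrow Worm → Squid gives Squid level 4.
No species has a prey at level 4, so no species reaches level 5.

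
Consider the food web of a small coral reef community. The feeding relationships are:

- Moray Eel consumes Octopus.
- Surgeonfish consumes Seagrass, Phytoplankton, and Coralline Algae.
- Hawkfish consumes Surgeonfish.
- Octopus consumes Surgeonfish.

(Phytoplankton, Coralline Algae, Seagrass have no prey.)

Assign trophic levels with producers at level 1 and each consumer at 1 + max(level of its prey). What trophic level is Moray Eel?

Trophic level 4

Phytoplankton is a producer → level 1.
Surgeonfish eats Phytoplankton (level 1); other prey at levels: Coralline Algae 1, Seagrass 1 → level 2.
Octopus eats Surgeonfish → level 3.
Moray Eel eats Octopus → level 4.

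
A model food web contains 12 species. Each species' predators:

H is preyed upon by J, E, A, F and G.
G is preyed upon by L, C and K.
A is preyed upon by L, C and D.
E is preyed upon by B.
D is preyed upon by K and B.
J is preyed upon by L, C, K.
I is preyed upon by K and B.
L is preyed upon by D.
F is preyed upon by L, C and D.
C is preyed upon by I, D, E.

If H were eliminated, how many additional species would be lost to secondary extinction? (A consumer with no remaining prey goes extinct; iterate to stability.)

Remove H.
Round 1: F (all prey gone), G (all prey gone), A (all prey gone), J (all prey gone) → extinct.
Round 2: L (all prey gone), C (all prey gone) → extinct.
Round 3: E (all prey gone), I (all prey gone), D (all prey gone) → extinct.
Round 4: B (all prey gone), K (all prey gone) → extinct.
No further losses. Total secondary extinctions: 11.

11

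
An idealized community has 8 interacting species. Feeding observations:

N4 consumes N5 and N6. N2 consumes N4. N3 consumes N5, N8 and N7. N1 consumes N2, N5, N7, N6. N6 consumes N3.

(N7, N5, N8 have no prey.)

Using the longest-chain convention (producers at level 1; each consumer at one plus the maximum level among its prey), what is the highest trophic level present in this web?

6

Producers (level 1): N7, N5, N8.
N7 → N3 → N6 → N4 → N2 → N1 gives N1 level 6.
No species has a prey at level 6, so no species reaches level 7.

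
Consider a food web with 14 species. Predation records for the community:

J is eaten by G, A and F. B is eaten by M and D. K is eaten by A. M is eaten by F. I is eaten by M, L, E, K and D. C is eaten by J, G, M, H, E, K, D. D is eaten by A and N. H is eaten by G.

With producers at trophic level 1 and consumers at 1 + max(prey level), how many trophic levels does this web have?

3

Producers (level 1): B, I, C.
B → D → A gives A level 3.
No species has a prey at level 3, so no species reaches level 4.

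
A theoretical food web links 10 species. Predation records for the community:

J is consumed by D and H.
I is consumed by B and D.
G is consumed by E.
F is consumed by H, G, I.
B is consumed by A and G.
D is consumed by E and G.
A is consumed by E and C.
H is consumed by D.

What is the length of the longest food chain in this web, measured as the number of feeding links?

4 links

One longest chain: F → I → B → A → E.
It has 5 species and 4 links.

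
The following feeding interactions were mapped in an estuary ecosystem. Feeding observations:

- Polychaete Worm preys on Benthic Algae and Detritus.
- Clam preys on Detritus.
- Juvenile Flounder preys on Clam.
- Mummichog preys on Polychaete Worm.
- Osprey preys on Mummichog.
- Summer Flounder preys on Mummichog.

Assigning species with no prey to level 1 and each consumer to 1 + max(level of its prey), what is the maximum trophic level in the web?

4

Basal resources (level 1): Benthic Algae, Detritus.
Benthic Algae → Polychaete Worm → Mummichog → Summer Flounder gives Summer Flounder level 4.
No species has a prey at level 4, so no species reaches level 5.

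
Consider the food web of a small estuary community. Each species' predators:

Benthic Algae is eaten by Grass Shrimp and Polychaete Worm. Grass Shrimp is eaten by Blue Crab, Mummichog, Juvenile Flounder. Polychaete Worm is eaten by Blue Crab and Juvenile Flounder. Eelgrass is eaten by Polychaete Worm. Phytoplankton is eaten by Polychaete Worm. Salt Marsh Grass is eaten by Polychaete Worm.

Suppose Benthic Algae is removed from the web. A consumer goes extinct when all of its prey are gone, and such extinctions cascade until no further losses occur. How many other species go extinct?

2

Remove Benthic Algae.
Round 1: Grass Shrimp (all prey gone) → extinct.
Round 2: Mummichog (all prey gone) → extinct.
No further losses. Total secondary extinctions: 2.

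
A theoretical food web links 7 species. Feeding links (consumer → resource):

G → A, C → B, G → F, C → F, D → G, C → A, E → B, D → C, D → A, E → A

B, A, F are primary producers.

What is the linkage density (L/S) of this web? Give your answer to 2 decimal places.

L/S = 1.43

There are L = 10 links among S = 7 species.
L/S = 10/7 = 1.4286 ≈ 1.43.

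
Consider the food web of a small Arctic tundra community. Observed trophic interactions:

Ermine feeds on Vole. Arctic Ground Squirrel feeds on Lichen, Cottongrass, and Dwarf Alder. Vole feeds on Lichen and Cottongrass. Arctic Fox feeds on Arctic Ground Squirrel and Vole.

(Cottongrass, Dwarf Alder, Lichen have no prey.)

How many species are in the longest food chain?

3 species

One longest chain: Cottongrass → Arctic Ground Squirrel → Arctic Fox.
It has 3 species and 2 links.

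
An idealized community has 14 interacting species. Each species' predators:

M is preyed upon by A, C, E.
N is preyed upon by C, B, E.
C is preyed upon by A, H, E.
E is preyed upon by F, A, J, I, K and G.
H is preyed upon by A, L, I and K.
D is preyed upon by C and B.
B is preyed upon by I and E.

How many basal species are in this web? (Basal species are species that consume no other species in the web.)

Basal species (no prey listed): N, M, D.
Count: 3.

3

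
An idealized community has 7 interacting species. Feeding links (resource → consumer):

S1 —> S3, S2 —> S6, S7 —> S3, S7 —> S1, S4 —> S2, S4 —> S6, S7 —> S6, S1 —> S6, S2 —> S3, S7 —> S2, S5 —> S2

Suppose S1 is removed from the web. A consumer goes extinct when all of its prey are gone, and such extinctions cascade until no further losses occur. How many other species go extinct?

0

Remove S1.
Every predator of it retains at least one other prey: S3 still has S7, S2; S6 still has S7, S4, S2.
No consumer loses all prey, so no secondary extinctions occur.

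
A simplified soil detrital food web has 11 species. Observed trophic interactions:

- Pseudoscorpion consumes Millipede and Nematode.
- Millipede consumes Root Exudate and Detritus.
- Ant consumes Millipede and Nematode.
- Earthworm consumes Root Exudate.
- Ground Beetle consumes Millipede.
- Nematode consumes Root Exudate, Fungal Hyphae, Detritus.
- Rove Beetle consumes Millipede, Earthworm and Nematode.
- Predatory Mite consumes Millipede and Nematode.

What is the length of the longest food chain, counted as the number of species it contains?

3 species

One longest chain: Root Exudate → Millipede → Ground Beetle.
It has 3 species and 2 links.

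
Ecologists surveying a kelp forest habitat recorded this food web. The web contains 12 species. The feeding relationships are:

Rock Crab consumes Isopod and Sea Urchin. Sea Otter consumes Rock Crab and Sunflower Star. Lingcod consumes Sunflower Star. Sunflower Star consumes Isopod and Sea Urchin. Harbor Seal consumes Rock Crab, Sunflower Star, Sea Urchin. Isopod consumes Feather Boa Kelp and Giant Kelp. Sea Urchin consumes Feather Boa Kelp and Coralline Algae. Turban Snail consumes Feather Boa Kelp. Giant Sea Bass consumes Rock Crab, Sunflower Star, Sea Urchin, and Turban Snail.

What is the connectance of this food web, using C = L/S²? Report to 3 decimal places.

The web has S = 12 species and L = 19 feeding links.
C = L / S² = 19 / 144 = 0.1319 ≈ 0.132.

C = 0.132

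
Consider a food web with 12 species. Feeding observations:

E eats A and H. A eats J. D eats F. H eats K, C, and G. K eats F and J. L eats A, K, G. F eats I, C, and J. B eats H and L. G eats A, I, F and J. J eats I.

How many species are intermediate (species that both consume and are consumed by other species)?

Intermediate species (has both prey and predators): J, F, A, G, K, L, H.
Count: 7.

7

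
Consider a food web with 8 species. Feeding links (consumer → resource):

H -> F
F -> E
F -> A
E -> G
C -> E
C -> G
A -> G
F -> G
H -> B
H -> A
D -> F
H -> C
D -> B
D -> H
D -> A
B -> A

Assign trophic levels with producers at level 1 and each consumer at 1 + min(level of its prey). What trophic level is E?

G is a producer → level 1.
E eats G → level 2.

Trophic level 2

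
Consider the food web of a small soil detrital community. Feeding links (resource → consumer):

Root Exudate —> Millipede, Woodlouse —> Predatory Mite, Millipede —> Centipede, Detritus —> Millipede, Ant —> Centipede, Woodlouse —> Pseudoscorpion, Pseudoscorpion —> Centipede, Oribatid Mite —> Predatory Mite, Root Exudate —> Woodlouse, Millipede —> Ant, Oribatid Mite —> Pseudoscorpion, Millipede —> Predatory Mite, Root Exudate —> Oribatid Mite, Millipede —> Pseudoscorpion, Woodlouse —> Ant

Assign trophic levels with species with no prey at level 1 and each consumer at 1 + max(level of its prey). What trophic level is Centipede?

Root Exudate has no prey (basal) → level 1.
Oribatid Mite eats Root Exudate → level 2.
Pseudoscorpion eats Oribatid Mite (level 2); other prey at levels: Millipede 2, Woodlouse 2 → level 3.
Centipede eats Pseudoscorpion (level 3); other prey at levels: Millipede 2, Ant 3 → level 4.

Trophic level 4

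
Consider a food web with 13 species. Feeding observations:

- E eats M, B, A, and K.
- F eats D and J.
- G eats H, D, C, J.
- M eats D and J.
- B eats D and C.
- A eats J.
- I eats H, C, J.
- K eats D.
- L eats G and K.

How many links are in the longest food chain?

2 links

One longest chain: J → G → L.
It has 3 species and 2 links.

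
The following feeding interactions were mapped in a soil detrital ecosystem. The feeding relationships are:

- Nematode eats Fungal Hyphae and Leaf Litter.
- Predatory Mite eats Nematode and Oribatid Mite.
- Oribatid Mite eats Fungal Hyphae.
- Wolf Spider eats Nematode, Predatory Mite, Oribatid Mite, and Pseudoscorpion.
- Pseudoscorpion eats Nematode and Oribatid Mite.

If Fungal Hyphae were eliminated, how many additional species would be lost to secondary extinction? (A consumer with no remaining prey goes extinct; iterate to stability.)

Remove Fungal Hyphae.
Round 1: Oribatid Mite (all prey gone) → extinct.
No further losses. Total secondary extinctions: 1.

1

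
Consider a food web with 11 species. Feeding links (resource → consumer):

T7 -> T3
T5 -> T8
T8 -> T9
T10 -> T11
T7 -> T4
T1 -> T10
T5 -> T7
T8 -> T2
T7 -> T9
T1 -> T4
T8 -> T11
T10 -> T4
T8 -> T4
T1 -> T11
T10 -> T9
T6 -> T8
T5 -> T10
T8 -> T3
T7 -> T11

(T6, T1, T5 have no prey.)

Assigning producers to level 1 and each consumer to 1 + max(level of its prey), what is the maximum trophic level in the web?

Producers (level 1): T6, T1, T5.
T6 → T8 → T2 gives T2 level 3.
No species has a prey at level 3, so no species reaches level 4.

3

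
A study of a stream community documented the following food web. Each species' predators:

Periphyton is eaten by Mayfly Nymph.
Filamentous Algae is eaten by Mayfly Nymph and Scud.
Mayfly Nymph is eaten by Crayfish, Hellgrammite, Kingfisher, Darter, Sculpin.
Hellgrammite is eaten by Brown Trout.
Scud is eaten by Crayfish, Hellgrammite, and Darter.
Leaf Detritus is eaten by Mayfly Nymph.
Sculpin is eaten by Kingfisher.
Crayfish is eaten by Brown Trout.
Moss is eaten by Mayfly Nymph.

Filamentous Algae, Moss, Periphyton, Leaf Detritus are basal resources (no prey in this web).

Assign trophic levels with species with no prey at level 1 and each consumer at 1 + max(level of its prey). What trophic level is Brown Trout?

Trophic level 4

Filamentous Algae has no prey (basal) → level 1.
Scud eats Filamentous Algae → level 2.
Hellgrammite eats Scud (level 2); other prey at levels: Mayfly Nymph 2 → level 3.
Brown Trout eats Hellgrammite (level 3); other prey at levels: Crayfish 3 → level 4.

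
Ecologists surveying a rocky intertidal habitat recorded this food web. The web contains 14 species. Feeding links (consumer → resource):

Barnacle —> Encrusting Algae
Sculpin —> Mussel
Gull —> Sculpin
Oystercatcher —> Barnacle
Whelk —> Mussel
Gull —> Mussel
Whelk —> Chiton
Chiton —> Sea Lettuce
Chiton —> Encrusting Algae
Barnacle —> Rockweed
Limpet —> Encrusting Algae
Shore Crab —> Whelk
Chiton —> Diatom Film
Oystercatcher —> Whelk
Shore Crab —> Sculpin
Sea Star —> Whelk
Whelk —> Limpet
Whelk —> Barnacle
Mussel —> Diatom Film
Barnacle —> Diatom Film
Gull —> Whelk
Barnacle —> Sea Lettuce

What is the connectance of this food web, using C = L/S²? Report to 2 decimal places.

C = 0.11

The web has S = 14 species and L = 22 feeding links.
C = L / S² = 22 / 196 = 0.1122 ≈ 0.11.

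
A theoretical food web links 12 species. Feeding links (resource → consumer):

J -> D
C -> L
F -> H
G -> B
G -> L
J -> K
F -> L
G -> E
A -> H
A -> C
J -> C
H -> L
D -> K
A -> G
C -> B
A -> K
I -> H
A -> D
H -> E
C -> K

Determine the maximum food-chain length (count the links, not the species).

2 links

One longest chain: A → H → E.
It has 3 species and 2 links.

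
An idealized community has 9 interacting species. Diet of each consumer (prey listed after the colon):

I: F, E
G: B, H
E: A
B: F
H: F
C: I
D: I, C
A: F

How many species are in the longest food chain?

6 species

One longest chain: F → A → E → I → C → D.
It has 6 species and 5 links.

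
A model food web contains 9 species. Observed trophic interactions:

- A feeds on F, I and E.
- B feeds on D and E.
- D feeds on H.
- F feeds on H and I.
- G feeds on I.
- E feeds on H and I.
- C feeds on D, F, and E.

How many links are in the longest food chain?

One longest chain: H → D → B.
It has 3 species and 2 links.

2 links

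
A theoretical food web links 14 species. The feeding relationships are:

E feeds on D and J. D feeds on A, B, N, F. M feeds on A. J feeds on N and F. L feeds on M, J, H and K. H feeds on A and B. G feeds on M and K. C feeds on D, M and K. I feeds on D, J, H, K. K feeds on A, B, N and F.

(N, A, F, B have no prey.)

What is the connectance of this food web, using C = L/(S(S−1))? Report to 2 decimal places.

C = 0.15

The web has S = 14 species and L = 28 feeding links.
C = L / (S(S−1)) = 28 / 182 = 0.1538 ≈ 0.15.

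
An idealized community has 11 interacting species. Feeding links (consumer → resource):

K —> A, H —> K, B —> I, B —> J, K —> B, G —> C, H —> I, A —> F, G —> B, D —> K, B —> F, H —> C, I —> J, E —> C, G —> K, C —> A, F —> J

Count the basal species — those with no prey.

1

Basal species (no prey listed): J.
Count: 1.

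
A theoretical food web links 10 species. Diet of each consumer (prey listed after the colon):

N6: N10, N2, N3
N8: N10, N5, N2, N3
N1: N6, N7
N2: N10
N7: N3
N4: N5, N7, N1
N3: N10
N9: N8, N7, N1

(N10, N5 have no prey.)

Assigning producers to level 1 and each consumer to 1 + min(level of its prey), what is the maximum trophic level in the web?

3

Producers (level 1): N10, N5.
Following each consumer down to its lowest-level prey: N10 → N8 → N9 (levels 1 through 3).
All prey of N9 (N8 2, N7 3, N1 3) are at level 2 or above, so N9 is at level 1 + 2 = 3.
Every consumer has at least one prey at level 2 or below, so none exceeds level 3.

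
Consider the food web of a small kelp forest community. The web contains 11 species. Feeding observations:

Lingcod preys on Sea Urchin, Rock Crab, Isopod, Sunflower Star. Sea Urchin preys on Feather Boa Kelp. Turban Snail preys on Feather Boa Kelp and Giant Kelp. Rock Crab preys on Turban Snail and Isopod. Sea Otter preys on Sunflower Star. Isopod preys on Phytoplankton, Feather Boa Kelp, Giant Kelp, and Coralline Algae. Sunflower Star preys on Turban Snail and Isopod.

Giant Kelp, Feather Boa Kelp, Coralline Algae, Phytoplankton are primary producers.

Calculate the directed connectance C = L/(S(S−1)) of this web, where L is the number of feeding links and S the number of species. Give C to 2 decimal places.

C = 0.15

The web has S = 11 species and L = 16 feeding links.
C = L / (S(S−1)) = 16 / 110 = 0.1455 ≈ 0.15.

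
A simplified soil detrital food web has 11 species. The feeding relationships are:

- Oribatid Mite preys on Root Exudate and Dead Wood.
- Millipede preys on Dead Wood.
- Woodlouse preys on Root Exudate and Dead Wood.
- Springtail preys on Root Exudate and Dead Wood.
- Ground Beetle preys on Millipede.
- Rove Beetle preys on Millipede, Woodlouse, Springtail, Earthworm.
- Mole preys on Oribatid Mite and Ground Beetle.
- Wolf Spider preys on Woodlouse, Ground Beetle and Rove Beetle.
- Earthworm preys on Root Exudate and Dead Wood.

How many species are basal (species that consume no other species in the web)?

Basal species (no prey listed): Dead Wood, Root Exudate.
Count: 2.

2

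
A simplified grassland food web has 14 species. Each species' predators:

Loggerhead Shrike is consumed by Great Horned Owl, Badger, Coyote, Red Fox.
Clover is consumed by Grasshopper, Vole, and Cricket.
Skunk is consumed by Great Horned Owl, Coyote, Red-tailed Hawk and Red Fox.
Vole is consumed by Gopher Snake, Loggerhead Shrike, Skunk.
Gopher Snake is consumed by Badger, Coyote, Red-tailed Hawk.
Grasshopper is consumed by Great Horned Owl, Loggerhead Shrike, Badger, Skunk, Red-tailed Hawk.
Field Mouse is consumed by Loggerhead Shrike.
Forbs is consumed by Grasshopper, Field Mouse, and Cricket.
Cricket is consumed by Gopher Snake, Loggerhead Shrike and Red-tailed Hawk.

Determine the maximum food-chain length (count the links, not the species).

One longest chain: Clover → Cricket → Gopher Snake → Red-tailed Hawk.
It has 4 species and 3 links.

3 links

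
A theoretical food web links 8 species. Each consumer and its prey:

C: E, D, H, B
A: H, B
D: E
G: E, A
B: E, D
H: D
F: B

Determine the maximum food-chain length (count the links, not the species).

4 links

One longest chain: E → D → H → A → G.
It has 5 species and 4 links.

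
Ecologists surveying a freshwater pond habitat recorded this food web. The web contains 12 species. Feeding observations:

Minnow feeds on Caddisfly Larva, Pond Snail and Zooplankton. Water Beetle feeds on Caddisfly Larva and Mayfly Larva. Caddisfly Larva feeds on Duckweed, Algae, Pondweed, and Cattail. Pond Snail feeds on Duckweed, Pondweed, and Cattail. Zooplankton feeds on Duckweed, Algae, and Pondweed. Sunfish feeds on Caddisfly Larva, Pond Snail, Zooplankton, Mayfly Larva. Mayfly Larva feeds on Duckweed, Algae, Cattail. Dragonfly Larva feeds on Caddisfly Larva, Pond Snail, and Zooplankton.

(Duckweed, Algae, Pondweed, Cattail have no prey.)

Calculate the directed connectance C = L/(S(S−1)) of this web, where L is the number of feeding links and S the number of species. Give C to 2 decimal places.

The web has S = 12 species and L = 25 feeding links.
C = L / (S(S−1)) = 25 / 132 = 0.1894 ≈ 0.19.

C = 0.19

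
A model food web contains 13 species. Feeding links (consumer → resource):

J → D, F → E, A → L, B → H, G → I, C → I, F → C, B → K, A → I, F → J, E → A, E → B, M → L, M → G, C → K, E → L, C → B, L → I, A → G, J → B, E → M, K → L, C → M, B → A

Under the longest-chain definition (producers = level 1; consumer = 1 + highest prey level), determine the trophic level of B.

I is a producer → level 1.
L eats I → level 2.
A eats L (level 2); other prey at levels: I 1, G 2 → level 3.
B eats A (level 3); other prey at levels: H 1, K 3 → level 4.

Trophic level 4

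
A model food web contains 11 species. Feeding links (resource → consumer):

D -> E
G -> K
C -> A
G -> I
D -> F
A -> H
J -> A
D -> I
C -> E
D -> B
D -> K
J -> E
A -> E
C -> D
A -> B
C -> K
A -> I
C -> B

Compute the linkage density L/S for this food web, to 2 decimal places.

There are L = 18 links among S = 11 species.
L/S = 18/11 = 1.6364 ≈ 1.64.

L/S = 1.64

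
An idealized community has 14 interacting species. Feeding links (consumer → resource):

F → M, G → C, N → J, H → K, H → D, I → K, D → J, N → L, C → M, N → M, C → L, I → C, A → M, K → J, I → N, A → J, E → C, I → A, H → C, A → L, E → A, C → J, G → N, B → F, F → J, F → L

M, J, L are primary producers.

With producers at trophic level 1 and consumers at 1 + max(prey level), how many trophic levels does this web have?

3

Producers (level 1): M, J, L.
M → C → I gives I level 3.
No species has a prey at level 3, so no species reaches level 4.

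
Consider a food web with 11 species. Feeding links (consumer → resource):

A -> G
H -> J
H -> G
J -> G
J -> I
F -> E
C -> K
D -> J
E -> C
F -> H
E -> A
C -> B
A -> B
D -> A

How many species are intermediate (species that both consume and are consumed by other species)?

Intermediate species (has both prey and predators): J, C, A, E, H.
Count: 5.

5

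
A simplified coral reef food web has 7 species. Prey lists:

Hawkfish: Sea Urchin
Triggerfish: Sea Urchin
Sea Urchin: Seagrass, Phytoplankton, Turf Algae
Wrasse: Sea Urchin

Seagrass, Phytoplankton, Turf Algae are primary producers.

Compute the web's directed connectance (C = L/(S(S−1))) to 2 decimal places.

C = 0.14

The web has S = 7 species and L = 6 feeding links.
C = L / (S(S−1)) = 6 / 42 = 0.1429 ≈ 0.14.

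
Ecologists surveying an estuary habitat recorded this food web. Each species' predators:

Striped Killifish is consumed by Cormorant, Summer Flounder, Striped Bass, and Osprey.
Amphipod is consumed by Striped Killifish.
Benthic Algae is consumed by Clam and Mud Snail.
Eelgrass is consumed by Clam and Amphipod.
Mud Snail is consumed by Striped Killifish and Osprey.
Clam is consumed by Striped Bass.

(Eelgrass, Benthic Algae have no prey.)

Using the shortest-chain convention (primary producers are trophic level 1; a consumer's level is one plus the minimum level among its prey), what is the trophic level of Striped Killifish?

Benthic Algae is a producer → level 1.
Mud Snail eats Benthic Algae → level 2.
Striped Killifish eats Mud Snail → level 3.
No prey of Striped Killifish is below level 2, so 3 is the minimum.

Trophic level 3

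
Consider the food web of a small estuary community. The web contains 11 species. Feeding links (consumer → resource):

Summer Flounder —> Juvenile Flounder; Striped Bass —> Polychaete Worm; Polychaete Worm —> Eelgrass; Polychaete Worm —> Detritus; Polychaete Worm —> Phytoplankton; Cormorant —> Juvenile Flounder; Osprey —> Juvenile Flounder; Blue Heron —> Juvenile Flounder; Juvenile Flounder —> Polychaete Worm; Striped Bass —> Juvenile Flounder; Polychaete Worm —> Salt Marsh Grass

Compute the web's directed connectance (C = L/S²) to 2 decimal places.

C = 0.09

The web has S = 11 species and L = 11 feeding links.
C = L / S² = 11 / 121 = 0.0909 ≈ 0.09.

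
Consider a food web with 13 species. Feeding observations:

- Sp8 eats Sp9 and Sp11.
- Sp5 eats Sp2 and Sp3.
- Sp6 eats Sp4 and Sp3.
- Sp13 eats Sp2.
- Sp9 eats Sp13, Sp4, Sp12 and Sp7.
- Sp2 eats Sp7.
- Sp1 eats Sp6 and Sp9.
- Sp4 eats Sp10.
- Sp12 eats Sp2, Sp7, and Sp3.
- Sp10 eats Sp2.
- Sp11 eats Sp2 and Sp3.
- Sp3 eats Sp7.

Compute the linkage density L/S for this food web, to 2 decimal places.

There are L = 22 links among S = 13 species.
L/S = 22/13 = 1.6923 ≈ 1.69.

L/S = 1.69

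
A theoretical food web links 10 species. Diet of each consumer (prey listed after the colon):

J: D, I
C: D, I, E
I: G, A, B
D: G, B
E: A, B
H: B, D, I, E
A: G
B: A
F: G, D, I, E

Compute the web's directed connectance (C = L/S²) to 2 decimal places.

C = 0.22

The web has S = 10 species and L = 22 feeding links.
C = L / S² = 22 / 100 = 0.2200 ≈ 0.22.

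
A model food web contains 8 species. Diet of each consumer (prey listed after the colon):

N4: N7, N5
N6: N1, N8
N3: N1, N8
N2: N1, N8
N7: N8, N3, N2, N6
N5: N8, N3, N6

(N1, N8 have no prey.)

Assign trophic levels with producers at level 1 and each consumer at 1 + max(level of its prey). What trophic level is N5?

Trophic level 3

N1 is a producer → level 1.
N3 eats N1 (level 1); other prey at levels: N8 1 → level 2.
N5 eats N3 (level 2); other prey at levels: N8 1, N6 2 → level 3.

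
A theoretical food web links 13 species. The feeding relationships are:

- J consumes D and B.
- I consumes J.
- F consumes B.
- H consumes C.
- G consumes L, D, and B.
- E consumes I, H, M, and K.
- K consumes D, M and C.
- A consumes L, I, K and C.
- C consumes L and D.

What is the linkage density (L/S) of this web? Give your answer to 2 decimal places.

L/S = 1.62

There are L = 21 links among S = 13 species.
L/S = 21/13 = 1.6154 ≈ 1.62.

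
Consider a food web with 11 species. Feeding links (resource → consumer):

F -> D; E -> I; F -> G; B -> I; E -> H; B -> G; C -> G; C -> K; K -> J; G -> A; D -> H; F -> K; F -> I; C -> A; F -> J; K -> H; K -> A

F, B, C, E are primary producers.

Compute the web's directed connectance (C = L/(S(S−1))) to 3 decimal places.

The web has S = 11 species and L = 17 feeding links.
C = L / (S(S−1)) = 17 / 110 = 0.1545 ≈ 0.155.

C = 0.155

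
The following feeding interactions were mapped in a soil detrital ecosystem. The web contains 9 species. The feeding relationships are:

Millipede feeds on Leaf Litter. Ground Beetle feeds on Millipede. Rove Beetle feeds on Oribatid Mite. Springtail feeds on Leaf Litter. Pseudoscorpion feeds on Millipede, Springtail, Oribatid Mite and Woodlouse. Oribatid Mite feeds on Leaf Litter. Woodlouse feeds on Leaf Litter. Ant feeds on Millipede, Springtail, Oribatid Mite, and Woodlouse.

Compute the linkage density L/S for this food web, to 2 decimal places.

L/S = 1.56

There are L = 14 links among S = 9 species.
L/S = 14/9 = 1.5556 ≈ 1.56.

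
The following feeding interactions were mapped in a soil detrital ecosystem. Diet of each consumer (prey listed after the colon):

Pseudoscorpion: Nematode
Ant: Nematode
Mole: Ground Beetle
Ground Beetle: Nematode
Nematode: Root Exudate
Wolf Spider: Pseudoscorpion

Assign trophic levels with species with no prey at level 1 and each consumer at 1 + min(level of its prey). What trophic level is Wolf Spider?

Trophic level 4

Root Exudate has no prey (basal) → level 1.
Nematode eats Root Exudate → level 2.
Pseudoscorpion eats Nematode → level 3.
Wolf Spider eats Pseudoscorpion → level 4.
No prey of Wolf Spider is below level 3, so 4 is the minimum.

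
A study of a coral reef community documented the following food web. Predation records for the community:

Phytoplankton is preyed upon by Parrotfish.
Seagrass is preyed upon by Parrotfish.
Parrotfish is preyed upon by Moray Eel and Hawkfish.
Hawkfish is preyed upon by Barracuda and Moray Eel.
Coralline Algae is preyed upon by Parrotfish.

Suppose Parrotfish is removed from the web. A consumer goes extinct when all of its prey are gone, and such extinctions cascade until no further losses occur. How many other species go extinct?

Remove Parrotfish.
Round 1: Hawkfish (all prey gone) → extinct.
Round 2: Barracuda (all prey gone), Moray Eel (all prey gone) → extinct.
No further losses. Total secondary extinctions: 3.

3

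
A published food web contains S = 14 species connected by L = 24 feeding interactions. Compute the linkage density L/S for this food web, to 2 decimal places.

L/S = 1.71

There are L = 24 links among S = 14 species.
L/S = 24/14 = 1.7143 ≈ 1.71.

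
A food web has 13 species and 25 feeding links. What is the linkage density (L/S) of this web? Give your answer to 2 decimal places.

There are L = 25 links among S = 13 species.
L/S = 25/13 = 1.9231 ≈ 1.92.

L/S = 1.92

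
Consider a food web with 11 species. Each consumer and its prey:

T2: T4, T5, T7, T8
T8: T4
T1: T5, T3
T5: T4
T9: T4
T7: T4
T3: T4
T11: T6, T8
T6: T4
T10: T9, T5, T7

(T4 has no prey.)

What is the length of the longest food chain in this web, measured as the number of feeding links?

One longest chain: T4 → T9 → T10.
It has 3 species and 2 links.

2 links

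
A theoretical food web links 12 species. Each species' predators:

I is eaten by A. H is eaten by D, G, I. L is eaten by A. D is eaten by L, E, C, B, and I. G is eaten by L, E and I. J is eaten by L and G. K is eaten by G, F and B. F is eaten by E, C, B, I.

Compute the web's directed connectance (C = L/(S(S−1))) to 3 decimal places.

C = 0.167

The web has S = 12 species and L = 22 feeding links.
C = L / (S(S−1)) = 22 / 132 = 0.1667 ≈ 0.167.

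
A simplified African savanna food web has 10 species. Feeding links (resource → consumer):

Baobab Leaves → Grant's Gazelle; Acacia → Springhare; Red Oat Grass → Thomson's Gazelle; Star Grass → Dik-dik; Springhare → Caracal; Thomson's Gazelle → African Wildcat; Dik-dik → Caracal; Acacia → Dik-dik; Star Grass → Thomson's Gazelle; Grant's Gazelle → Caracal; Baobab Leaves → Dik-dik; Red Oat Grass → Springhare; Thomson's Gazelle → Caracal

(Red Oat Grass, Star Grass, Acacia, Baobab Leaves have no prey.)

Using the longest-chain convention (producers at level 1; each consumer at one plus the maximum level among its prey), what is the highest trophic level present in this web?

3

Producers (level 1): Red Oat Grass, Star Grass, Acacia, Baobab Leaves.
Red Oat Grass → Thomson's Gazelle → Caracal gives Caracal level 3.
No species has a prey at level 3, so no species reaches level 4.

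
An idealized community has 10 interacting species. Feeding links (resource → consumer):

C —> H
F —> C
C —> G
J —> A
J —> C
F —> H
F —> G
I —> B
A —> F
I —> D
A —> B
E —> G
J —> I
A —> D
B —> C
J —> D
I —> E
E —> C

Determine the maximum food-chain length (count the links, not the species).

4 links

One longest chain: J → A → B → C → G.
It has 5 species and 4 links.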